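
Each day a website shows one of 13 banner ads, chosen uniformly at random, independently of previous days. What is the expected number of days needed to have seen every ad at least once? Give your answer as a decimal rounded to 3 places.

41.342

After i distinct types are collected, each trial gives a new one with probability (13−i)/13, so the expected wait for the next new type is 13/(13−i).
E = 13/13 + 13/12 + 13/11 + 13/10 + 13/9 + 13/8 + 13/7 + 13/6 + 13/5 + 13/4 + 13/3 + 13/2 + 13/1 = 1145993/27720 ≈ 41.342.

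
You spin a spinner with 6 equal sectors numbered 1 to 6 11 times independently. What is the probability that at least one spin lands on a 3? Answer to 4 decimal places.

0.8654

P(no spin lands on a 3) = (5/6)^11 ≈ 0.1346.
P(at least one) = 1 − 0.1346 = 0.8654.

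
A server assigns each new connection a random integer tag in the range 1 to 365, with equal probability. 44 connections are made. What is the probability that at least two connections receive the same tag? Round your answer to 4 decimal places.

It's easier to compute the probability that all 44 are distinct.
P(all distinct) = 365/365 · 364/365 · ··· · 322/365 ≈ 0.0671.
So the probability of at least one match is 1 − 0.0671 = 0.9329.

0.9329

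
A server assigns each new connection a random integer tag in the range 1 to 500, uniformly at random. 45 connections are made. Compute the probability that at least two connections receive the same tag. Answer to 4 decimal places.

It's easier to compute the probability that all 45 are distinct.
P(all distinct) = 500/500 · 499/500 · ··· · 456/500 ≈ 0.1298.
So the probability of at least one match is 1 − 0.1298 = 0.8702.

0.8702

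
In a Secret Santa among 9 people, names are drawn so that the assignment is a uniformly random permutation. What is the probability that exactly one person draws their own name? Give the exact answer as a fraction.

2119/5760

Choose which one is fixed: C(9,1) = 9 ways.
The remaining 8 must have no fixed point: D(8) = 14833.
P = 9·14833/362880 = 2119/5760.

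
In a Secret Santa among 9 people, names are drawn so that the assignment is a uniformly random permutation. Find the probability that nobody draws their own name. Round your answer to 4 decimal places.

This is the derangement probability: permutations of 9 with no fixed point.
D(9) = 9! · (1 − 1/1! + 1/2! − ··· + (−1)^9/9!) = 133496.
P = 133496/362880 = 16687/45360 ≈ 0.3679.

0.3679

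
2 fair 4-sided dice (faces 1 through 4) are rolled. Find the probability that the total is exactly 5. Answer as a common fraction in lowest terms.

There are 4^2 = 16 equally likely outcomes.
The number of ordered 2-tuples from {1,…,4} summing to 5 is 4.
P(sum = 5) = 4/16 = 1/4.

1/4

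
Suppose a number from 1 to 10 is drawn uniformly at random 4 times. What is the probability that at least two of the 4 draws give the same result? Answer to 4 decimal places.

P(all 4 different) = 10/10 · 9/10 · ··· · 7/10 ≈ 0.5040.
P(at least two equal) = 1 − 0.5040 = 0.4960.

0.4960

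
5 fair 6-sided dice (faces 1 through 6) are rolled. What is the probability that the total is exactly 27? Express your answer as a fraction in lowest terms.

35/7776

There are 6^5 = 7776 equally likely outcomes.
The number of ordered 5-tuples from {1,…,6} summing to 27 is 35.
P(sum = 27) = 35/7776.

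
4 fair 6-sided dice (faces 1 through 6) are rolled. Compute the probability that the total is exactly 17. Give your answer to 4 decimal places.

0.0802

There are 6^4 = 1296 equally likely outcomes.
The number of ordered 4-tuples from {1,…,6} summing to 17 is 104.
P(sum = 17) = 104/1296 = 13/162 ≈ 0.0802.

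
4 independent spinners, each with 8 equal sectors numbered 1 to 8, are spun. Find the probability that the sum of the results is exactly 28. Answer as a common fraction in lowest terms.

35/4096

There are 8^4 = 4096 equally likely outcomes.
The number of ordered 4-tuples from {1,…,8} summing to 28 is 35.
P(sum = 28) = 35/4096.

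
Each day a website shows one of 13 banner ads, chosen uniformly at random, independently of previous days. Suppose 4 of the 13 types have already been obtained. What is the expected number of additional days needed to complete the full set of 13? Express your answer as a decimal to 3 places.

Starting from 4 distinct types, each trial gives a new one with probability (13−i)/13 when i types are held, so the wait for the next new type is 13/(13−i).
E = 13/9 + 13/8 + 13/7 + 13/6 + 13/5 + 13/4 + 13/3 + 13/2 + 13/1 = 92677/2520 ≈ 36.777.

36.777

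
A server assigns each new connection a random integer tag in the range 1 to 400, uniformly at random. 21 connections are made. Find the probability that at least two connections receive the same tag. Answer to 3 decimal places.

0.414

It's easier to compute the probability that all 21 are distinct.
P(all distinct) = 400/400 · 399/400 · ··· · 380/400 ≈ 0.586.
So the probability of at least one match is 1 − 0.586 = 0.414.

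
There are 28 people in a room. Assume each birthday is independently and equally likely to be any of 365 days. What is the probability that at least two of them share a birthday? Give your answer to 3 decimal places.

0.654

It's easier to compute the probability that all 28 are distinct.
P(all distinct) = 365/365 · 364/365 · ··· · 338/365 ≈ 0.346.
So the probability of at least one match is 1 − 0.346 = 0.654.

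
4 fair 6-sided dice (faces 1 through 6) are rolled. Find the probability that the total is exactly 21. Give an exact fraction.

5/324

There are 6^4 = 1296 equally likely outcomes.
The number of ordered 4-tuples from {1,…,6} summing to 21 is 20.
P(sum = 21) = 20/1296 = 5/324.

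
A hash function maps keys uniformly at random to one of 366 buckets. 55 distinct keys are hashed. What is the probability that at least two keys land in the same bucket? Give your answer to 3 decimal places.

0.986

It's easier to compute the probability that all 55 are distinct.
P(all distinct) = 366/366 · 365/366 · ··· · 312/366 ≈ 0.014.
So the probability of at least one match is 1 − 0.014 = 0.986.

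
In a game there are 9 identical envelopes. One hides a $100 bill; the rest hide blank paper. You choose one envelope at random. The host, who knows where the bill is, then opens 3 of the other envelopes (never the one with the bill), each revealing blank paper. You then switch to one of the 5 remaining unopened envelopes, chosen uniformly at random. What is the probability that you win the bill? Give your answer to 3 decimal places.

0.178

Your original envelope holds the bill with probability 1/9, so the other 8 collectively hold it with probability 8/9.
The host can always find 3 empty envelopes to open, so the reveals don't change that 8/9; it is now spread over the 5 remaining unopened envelopes.
P(win by switching) = (8/9) · (1/5) = 8/45 ≈ 0.178.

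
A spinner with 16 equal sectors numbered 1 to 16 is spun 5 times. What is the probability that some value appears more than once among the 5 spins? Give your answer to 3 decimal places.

P(all 5 different) = 16/16 · 15/16 · ··· · 12/16 ≈ 0.500.
P(at least two equal) = 1 − 0.500 = 0.500.

0.500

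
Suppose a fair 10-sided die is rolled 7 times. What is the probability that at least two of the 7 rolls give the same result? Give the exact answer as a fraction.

P(all 7 different) = 10/10 · 9/10 · ··· · 4/10 = 189/3125.
P(at least two equal) = 1 − 189/3125 = 2936/3125.

2936/3125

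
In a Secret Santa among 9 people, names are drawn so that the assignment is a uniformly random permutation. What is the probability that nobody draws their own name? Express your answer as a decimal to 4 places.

This is the derangement probability: permutations of 9 with no fixed point.
D(9) = 9! · (1 − 1/1! + 1/2! − ··· + (−1)^9/9!) = 133496.
P = 133496/362880 = 16687/45360 ≈ 0.3679.

0.3679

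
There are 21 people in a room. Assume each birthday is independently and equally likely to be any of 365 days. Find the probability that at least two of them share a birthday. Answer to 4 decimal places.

0.4437

It's easier to compute the probability that all 21 are distinct.
P(all distinct) = 365/365 · 364/365 · ··· · 345/365 ≈ 0.5563.
So the probability of at least one match is 1 − 0.5563 = 0.4437.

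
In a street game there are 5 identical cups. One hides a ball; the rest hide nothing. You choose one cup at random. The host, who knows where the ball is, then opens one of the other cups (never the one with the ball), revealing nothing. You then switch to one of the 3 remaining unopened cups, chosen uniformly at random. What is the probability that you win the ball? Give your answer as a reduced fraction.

Your original cup holds the ball with probability 1/5, so the other 4 collectively hold it with probability 4/5.
The host can always find an empty cup to open, so this doesn't change that 4/5; it is now spread over the 3 remaining unopened cups.
P(win by switching) = (4/5) · (1/3) = 4/15.

4/15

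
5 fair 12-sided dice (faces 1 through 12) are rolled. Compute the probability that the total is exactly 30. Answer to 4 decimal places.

0.0478

There are 12^5 = 248832 equally likely outcomes.
The number of ordered 5-tuples from {1,…,12} summing to 30 is 11901.
P(sum = 30) = 11901/248832 = 3967/82944 ≈ 0.0478.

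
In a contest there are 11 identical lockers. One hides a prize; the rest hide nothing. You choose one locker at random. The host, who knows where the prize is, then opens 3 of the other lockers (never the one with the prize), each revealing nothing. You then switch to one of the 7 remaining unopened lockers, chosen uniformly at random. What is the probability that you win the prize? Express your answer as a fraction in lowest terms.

10/77

Your original locker holds the prize with probability 1/11, so the other 10 collectively hold it with probability 10/11.
The host can always find 3 empty lockers to open, so the reveals don't change that 10/11; it is now spread over the 7 remaining unopened lockers.
P(win by switching) = (10/11) · (1/7) = 10/77.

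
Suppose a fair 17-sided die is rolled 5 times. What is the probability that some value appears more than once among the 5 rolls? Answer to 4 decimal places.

0.4770

P(all 5 different) = 17/17 · 16/17 · ··· · 13/17 ≈ 0.5230.
P(at least two equal) = 1 − 0.5230 = 0.4770.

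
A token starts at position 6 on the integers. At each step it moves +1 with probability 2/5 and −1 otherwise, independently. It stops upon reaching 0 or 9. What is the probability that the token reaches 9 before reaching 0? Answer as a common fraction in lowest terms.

280/1009

Let r = q/p = (3/5)/(2/5) = 3/2. The recurrence P(i) = p·P(i+1) + q·P(i−1) with P(0)=0, P(9)=1 gives P(i) = (1 − r^i)/(1 − r^9).
P(6) = (1 − (3/2)^6) / (1 − (3/2)^9) = 280/1009.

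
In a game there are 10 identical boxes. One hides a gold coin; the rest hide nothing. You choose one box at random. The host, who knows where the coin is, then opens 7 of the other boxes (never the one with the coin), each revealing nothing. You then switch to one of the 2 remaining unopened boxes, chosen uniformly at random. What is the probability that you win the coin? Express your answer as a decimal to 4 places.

Your original box holds the coin with probability 1/10, so the other 9 collectively hold it with probability 9/10.
The host can always find 7 empty boxes to open, so the reveals don't change that 9/10; it is now spread over the 2 remaining unopened boxes.
P(win by switching) = (9/10) · (1/2) = 9/20 ≈ 0.4500.

0.4500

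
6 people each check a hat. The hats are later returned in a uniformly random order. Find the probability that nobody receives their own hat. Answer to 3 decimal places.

This is the derangement probability: permutations of 6 with no fixed point.
D(6) = 6! · (1 − 1/1! + 1/2! − ··· + (−1)^6/6!) = 265.
P = 265/720 = 53/144 ≈ 0.368.

0.368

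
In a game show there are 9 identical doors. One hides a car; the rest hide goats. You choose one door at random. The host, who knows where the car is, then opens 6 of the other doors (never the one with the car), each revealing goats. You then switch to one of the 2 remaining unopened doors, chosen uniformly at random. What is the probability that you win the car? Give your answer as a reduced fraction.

Your original door holds the car with probability 1/9, so the other 8 collectively hold it with probability 8/9.
The host can always find 6 empty doors to open, so the reveals don't change that 8/9; it is now spread over the 2 remaining unopened doors.
P(win by switching) = (8/9) · (1/2) = 4/9.

4/9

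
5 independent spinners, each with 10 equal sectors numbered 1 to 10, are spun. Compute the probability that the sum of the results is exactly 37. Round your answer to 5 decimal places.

0.02205

There are 10^5 = 100000 equally likely outcomes.
The number of ordered 5-tuples from {1,…,10} summing to 37 is 2205.
P(sum = 37) = 2205/100000 = 441/20000 ≈ 0.02205.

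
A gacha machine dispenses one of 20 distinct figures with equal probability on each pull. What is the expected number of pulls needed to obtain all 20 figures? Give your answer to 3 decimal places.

71.955

After i distinct types are collected, each trial gives a new one with probability (20−i)/20, so the expected wait for the next new type is 20/(20−i).
E = 20/20 + 20/19 + 20/18 + 20/17 + 20/16 + 20/15 + 20/14 + 20/13 + 20/12 + 20/11 + 20/10 + 20/9 + 20/8 + 20/7 + 20/6 + 20/5 + 20/4 + 20/3 + 20/2 + 20/1 = 279175675/3879876 ≈ 71.955.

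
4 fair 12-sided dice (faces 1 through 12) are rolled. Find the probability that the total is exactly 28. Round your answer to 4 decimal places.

There are 12^4 = 20736 equally likely outcomes.
The number of ordered 4-tuples from {1,…,12} summing to 28 is 1111.
P(sum = 28) = 1111/20736 ≈ 0.0536.

0.0536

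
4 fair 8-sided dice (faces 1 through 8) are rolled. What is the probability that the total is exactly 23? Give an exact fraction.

51/1024

There are 8^4 = 4096 equally likely outcomes.
The number of ordered 4-tuples from {1,…,8} summing to 23 is 204.
P(sum = 23) = 204/4096 = 51/1024.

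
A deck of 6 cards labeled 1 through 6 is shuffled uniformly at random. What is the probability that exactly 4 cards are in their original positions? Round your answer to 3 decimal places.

0.021

Choose which 4 of the 6 are fixed: C(6,4) = 15 ways.
The remaining 2 must have no fixed point: D(2) = 1.
P = 15·1/720 = 1/48 ≈ 0.021.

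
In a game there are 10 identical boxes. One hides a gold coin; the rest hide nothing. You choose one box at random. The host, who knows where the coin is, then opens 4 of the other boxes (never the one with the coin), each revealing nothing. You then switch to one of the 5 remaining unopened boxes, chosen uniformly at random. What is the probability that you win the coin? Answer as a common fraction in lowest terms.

Your original box holds the coin with probability 1/10, so the other 9 collectively hold it with probability 9/10.
The host can always find 4 empty boxes to open, so the reveals don't change that 9/10; it is now spread over the 5 remaining unopened boxes.
P(win by switching) = (9/10) · (1/5) = 9/50.

9/50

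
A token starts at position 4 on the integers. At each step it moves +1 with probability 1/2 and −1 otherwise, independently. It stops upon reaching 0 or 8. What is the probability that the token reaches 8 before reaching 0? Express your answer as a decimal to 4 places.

With a fair step, P(i) = ½P(i−1) + ½P(i+1) with P(0)=0, P(8)=1 has the linear solution P(i) = i/8.
P(4) = 4/8 = 1/2 ≈ 0.5000.

0.5000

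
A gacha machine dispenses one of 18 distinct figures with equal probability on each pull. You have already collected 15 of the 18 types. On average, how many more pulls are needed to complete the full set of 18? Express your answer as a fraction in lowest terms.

Starting from 15 distinct types, each trial gives a new one with probability (18−i)/18 when i types are held, so the wait for the next new type is 18/(18−i).
E = 18/3 + 18/2 + 18/1 = 33.

33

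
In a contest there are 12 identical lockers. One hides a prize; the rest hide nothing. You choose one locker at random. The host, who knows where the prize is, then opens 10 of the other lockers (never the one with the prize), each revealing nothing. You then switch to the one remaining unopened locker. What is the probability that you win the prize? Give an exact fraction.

11/12

Your original locker holds the prize with probability 1/12, so the other 11 collectively hold it with probability 11/12.
The host can always find 10 empty lockers to open, so the reveals don't change that 11/12; it is now spread over the 1 remaining unopened locker.
P(win by switching) = (11/12) · (1/1) = 11/12.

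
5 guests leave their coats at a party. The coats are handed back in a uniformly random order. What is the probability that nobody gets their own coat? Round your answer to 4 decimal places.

This is the derangement probability: permutations of 5 with no fixed point.
D(5) = 5! · (1 − 1/1! + 1/2! − ··· + (−1)^5/5!) = 44.
P = 44/120 = 11/30 ≈ 0.3667.

0.3667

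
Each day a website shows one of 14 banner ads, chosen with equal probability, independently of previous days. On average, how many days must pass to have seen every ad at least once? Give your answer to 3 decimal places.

45.522

After i distinct types are collected, each trial gives a new one with probability (14−i)/14, so the expected wait for the next new type is 14/(14−i).
E = 14/14 + 14/13 + 14/12 + 14/11 + 14/10 + 14/9 + 14/8 + 14/7 + 14/6 + 14/5 + 14/4 + 14/3 + 14/2 + 14/1 = 1171733/25740 ≈ 45.522.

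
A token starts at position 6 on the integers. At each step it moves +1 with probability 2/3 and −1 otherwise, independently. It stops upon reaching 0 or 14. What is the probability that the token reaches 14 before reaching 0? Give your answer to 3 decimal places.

Let r = q/p = (1/3)/(2/3) = 1/2. The recurrence P(i) = p·P(i+1) + q·P(i−1) with P(0)=0, P(14)=1 gives P(i) = (1 − r^i)/(1 − r^14).
P(6) = (1 − (1/2)^6) / (1 − (1/2)^14) = 5376/5461 ≈ 0.984.

0.984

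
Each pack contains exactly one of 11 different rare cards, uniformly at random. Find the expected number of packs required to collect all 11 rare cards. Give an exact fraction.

After i distinct types are collected, each trial gives a new one with probability (11−i)/11, so the expected wait for the next new type is 11/(11−i).
E = 11/11 + 11/10 + 11/9 + 11/8 + 11/7 + 11/6 + 11/5 + 11/4 + 11/3 + 11/2 + 11/1 = 83711/2520.

83711/2520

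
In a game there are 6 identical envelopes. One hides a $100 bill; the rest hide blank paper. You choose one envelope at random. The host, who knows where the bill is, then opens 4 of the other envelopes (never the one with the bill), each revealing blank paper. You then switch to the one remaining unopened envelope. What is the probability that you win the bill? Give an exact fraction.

5/6

Your original envelope holds the bill with probability 1/6, so the other 5 collectively hold it with probability 5/6.
The host can always find 4 empty envelopes to open, so the reveals don't change that 5/6; it is now spread over the 1 remaining unopened envelope.
P(win by switching) = (5/6) · (1/1) = 5/6.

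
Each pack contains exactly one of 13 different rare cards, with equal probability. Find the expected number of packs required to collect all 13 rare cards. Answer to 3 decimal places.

After i distinct types are collected, each trial gives a new one with probability (13−i)/13, so the expected wait for the next new type is 13/(13−i).
E = 13/13 + 13/12 + 13/11 + 13/10 + 13/9 + 13/8 + 13/7 + 13/6 + 13/5 + 13/4 + 13/3 + 13/2 + 13/1 = 1145993/27720 ≈ 41.342.

41.342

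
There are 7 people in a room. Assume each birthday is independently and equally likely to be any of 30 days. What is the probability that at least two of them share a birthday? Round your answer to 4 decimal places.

It's easier to compute the probability that all 7 are distinct.
P(all distinct) = 30/30 · 29/30 · ··· · 24/30 ≈ 0.4692.
So the probability of at least one match is 1 − 0.4692 = 0.5308.

0.5308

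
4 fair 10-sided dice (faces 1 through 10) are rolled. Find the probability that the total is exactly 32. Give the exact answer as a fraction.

33/2000

There are 10^4 = 10000 equally likely outcomes.
The number of ordered 4-tuples from {1,…,10} summing to 32 is 165.
P(sum = 32) = 165/10000 = 33/2000.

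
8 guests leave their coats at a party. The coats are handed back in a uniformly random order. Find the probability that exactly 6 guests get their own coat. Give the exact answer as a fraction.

1/1440

Choose which 6 of the 8 are fixed: C(8,6) = 28 ways.
The remaining 2 must have no fixed point: D(2) = 1.
P = 28·1/40320 = 1/1440.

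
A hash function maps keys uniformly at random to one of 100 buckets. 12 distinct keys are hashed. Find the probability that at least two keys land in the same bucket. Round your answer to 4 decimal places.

It's easier to compute the probability that all 12 are distinct.
P(all distinct) = 100/100 · 99/100 · ··· · 89/100 ≈ 0.5032.
So the probability of at least one match is 1 − 0.5032 = 0.4968.

0.4968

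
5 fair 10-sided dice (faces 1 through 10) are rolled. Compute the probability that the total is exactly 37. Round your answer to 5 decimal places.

0.02205

There are 10^5 = 100000 equally likely outcomes.
The number of ordered 5-tuples from {1,…,10} summing to 37 is 2205.
P(sum = 37) = 2205/100000 = 441/20000 ≈ 0.02205.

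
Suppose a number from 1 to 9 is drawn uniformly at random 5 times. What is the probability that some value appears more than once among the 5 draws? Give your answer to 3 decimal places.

0.744

P(all 5 different) = 9/9 · 8/9 · ··· · 5/9 ≈ 0.256.
P(at least two equal) = 1 − 0.256 = 0.744.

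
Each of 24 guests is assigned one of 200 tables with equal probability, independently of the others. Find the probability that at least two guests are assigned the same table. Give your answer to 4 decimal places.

It's easier to compute the probability that all 24 are distinct.
P(all distinct) = 200/200 · 199/200 · ··· · 177/200 ≈ 0.2375.
So the probability of at least one match is 1 − 0.2375 = 0.7625.

0.7625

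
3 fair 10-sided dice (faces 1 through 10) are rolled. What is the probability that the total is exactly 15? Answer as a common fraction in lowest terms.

73/1000

There are 10^3 = 1000 equally likely outcomes.
The number of ordered 3-tuples from {1,…,10} summing to 15 is 73.
P(sum = 15) = 73/1000.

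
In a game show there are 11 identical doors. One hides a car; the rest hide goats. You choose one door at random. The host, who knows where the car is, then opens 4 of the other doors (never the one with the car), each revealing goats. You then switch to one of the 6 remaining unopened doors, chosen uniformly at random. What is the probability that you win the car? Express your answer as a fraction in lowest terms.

5/33

Your original door holds the car with probability 1/11, so the other 10 collectively hold it with probability 10/11.
The host can always find 4 empty doors to open, so the reveals don't change that 10/11; it is now spread over the 6 remaining unopened doors.
P(win by switching) = (10/11) · (1/6) = 5/33.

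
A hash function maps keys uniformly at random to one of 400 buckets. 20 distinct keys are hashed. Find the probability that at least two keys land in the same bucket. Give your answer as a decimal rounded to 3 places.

0.383

It's easier to compute the probability that all 20 are distinct.
P(all distinct) = 400/400 · 399/400 · ··· · 381/400 ≈ 0.617.
So the probability of at least one match is 1 − 0.617 = 0.383.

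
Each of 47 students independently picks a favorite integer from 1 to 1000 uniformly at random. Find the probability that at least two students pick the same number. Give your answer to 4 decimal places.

It's easier to compute the probability that all 47 are distinct.
P(all distinct) = 1000/1000 · 999/1000 · ··· · 954/1000 ≈ 0.3335.
So the probability of at least one match is 1 − 0.3335 = 0.6665.

0.6665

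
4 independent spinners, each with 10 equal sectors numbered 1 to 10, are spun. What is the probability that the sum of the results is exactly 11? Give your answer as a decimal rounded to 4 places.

There are 10^4 = 10000 equally likely outcomes.
The number of ordered 4-tuples from {1,…,10} summing to 11 is 120.
P(sum = 11) = 120/10000 = 3/250 ≈ 0.0120.

0.0120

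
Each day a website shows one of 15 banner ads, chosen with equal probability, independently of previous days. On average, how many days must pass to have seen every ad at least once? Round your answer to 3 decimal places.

After i distinct types are collected, each trial gives a new one with probability (15−i)/15, so the expected wait for the next new type is 15/(15−i).
E = 15/15 + 15/14 + 15/13 + 15/12 + 15/11 + 15/10 + 15/9 + 15/8 + 15/7 + 15/6 + 15/5 + 15/4 + 15/3 + 15/2 + 15/1 = 1195757/24024 ≈ 49.773.

49.773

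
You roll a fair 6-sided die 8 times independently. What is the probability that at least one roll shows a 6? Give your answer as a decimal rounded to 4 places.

P(no roll shows a 6) = (5/6)^8 ≈ 0.2326.
P(at least one) = 1 − 0.2326 = 0.7674.

0.7674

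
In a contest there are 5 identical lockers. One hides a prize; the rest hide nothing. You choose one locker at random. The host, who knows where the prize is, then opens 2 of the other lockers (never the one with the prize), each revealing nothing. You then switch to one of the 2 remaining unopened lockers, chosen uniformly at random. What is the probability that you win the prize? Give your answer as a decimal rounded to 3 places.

Your original locker holds the prize with probability 1/5, so the other 4 collectively hold it with probability 4/5.
The host can always find 2 empty lockers to open, so the reveals don't change that 4/5; it is now spread over the 2 remaining unopened lockers.
P(win by switching) = (4/5) · (1/2) = 2/5 ≈ 0.400.

0.400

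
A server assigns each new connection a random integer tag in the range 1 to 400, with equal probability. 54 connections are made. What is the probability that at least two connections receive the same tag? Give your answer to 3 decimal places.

It's easier to compute the probability that all 54 are distinct.
P(all distinct) = 400/400 · 399/400 · ··· · 347/400 ≈ 0.024.
So the probability of at least one match is 1 − 0.024 = 0.976.

0.976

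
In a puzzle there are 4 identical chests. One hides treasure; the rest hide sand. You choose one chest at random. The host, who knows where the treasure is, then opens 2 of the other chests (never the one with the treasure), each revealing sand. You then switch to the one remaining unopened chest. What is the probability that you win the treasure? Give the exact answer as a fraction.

3/4

Your original chest holds the treasure with probability 1/4, so the other 3 collectively hold it with probability 3/4.
The host can always find 2 empty chests to open, so the reveals don't change that 3/4; it is now spread over the 1 remaining unopened chest.
P(win by switching) = (3/4) · (1/1) = 3/4.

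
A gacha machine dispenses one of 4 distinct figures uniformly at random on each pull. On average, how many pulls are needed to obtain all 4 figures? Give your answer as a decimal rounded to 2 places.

8.33

After i distinct types are collected, each trial gives a new one with probability (4−i)/4, so the expected wait for the next new type is 4/(4−i).
E = 4/4 + 4/3 + 4/2 + 4/1 = 25/3 ≈ 8.33.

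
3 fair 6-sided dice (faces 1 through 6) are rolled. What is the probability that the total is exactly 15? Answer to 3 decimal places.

There are 6^3 = 216 equally likely outcomes.
The number of ordered 3-tuples from {1,…,6} summing to 15 is 10.
P(sum = 15) = 10/216 = 5/108 ≈ 0.046.

0.046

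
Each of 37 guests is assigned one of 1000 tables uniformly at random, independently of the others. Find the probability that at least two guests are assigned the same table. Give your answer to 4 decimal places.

0.4905

It's easier to compute the probability that all 37 are distinct.
P(all distinct) = 1000/1000 · 999/1000 · ··· · 964/1000 ≈ 0.5095.
So the probability of at least one match is 1 − 0.5095 = 0.4905.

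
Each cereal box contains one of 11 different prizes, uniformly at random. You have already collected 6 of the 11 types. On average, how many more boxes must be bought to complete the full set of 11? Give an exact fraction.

Starting from 6 distinct types, each trial gives a new one with probability (11−i)/11 when i types are held, so the wait for the next new type is 11/(11−i).
E = 11/5 + 11/4 + 11/3 + 11/2 + 11/1 = 1507/60.

1507/60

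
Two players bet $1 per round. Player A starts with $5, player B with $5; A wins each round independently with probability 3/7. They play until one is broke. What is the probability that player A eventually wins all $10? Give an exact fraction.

Let r = q/p = (4/7)/(3/7) = 4/3. The recurrence P(i) = p·P(i+1) + q·P(i−1) with P(0)=0, P(10)=1 gives P(i) = (1 − r^i)/(1 − r^10).
P(5) = (1 − (4/3)^5) / (1 − (4/3)^10) = 243/1267.

243/1267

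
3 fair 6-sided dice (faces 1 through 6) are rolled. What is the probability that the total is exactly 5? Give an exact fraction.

1/36

There are 6^3 = 216 equally likely outcomes.
The number of ordered 3-tuples from {1,…,6} summing to 5 is 6.
P(sum = 5) = 6/216 = 1/36.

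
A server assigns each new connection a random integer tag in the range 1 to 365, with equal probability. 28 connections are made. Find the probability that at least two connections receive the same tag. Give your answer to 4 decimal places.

0.6545

It's easier to compute the probability that all 28 are distinct.
P(all distinct) = 365/365 · 364/365 · ··· · 338/365 ≈ 0.3455.
So the probability of at least one match is 1 − 0.3455 = 0.6545.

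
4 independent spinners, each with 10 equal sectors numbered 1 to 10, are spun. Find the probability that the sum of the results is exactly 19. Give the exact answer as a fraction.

There are 10^4 = 10000 equally likely outcomes.
The number of ordered 4-tuples from {1,…,10} summing to 19 is 592.
P(sum = 19) = 592/10000 = 37/625.

37/625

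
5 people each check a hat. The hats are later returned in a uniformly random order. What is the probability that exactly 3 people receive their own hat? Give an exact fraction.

1/12

Choose which 3 of the 5 are fixed: C(5,3) = 10 ways.
The remaining 2 must have no fixed point: D(2) = 1.
P = 10·1/120 = 1/12.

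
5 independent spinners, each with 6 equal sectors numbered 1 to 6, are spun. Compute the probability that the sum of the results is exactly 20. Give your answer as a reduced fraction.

There are 6^5 = 7776 equally likely outcomes.
The number of ordered 5-tuples from {1,…,6} summing to 20 is 651.
P(sum = 20) = 651/7776 = 217/2592.

217/2592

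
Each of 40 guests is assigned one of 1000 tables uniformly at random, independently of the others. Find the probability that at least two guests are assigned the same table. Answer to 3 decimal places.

0.546

It's easier to compute the probability that all 40 are distinct.
P(all distinct) = 1000/1000 · 999/1000 · ··· · 961/1000 ≈ 0.454.
So the probability of at least one match is 1 − 0.454 = 0.546.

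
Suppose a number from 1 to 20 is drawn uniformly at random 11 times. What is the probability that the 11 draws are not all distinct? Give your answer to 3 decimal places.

P(all 11 different) = 20/20 · 19/20 · ··· · 10/20 ≈ 0.033.
P(at least two equal) = 1 − 0.033 = 0.967.

0.967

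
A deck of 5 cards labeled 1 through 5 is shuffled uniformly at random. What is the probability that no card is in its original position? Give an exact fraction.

This is the derangement probability: permutations of 5 with no fixed point.
D(5) = 5! · (1 − 1/1! + 1/2! − ··· + (−1)^5/5!) = 44.
P = 44/120 = 11/30.

11/30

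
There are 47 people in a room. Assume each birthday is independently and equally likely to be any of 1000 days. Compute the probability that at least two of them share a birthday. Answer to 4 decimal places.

It's easier to compute the probability that all 47 are distinct.
P(all distinct) = 1000/1000 · 999/1000 · ··· · 954/1000 ≈ 0.3335.
So the probability of at least one match is 1 − 0.3335 = 0.6665.

0.6665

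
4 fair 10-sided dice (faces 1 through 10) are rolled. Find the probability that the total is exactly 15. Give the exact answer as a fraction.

There are 10^4 = 10000 equally likely outcomes.
The number of ordered 4-tuples from {1,…,10} summing to 15 is 348.
P(sum = 15) = 348/10000 = 87/2500.

87/2500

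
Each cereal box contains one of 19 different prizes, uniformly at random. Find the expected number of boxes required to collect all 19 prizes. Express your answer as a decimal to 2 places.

After i distinct types are collected, each trial gives a new one with probability (19−i)/19, so the expected wait for the next new type is 19/(19−i).
E = 19/19 + 19/18 + 19/17 + 19/16 + 19/15 + 19/14 + 19/13 + 19/12 + 19/11 + 19/10 + 19/9 + 19/8 + 19/7 + 19/6 + 19/5 + 19/4 + 19/3 + 19/2 + 19/1 = 275295799/4084080 ≈ 67.41.

67.41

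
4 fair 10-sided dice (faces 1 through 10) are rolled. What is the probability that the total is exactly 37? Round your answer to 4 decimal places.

There are 10^4 = 10000 equally likely outcomes.
The number of ordered 4-tuples from {1,…,10} summing to 37 is 20.
P(sum = 37) = 20/10000 = 1/500 ≈ 0.0020.

0.0020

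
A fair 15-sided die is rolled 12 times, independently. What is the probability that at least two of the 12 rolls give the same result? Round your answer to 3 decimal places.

P(all 12 different) = 15/15 · 14/15 · ··· · 4/15 ≈ 0.002.
P(at least two equal) = 1 − 0.002 = 0.998.

0.998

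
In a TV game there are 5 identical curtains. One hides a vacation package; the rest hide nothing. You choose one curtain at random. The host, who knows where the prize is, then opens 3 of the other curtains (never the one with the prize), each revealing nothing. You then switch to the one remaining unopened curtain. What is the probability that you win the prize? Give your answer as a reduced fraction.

4/5

Your original curtain holds the prize with probability 1/5, so the other 4 collectively hold it with probability 4/5.
The host can always find 3 empty curtains to open, so the reveals don't change that 4/5; it is now spread over the 1 remaining unopened curtain.
P(win by switching) = (4/5) · (1/1) = 4/5.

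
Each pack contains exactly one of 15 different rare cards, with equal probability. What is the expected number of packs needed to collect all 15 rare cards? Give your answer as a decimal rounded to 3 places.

49.773

After i distinct types are collected, each trial gives a new one with probability (15−i)/15, so the expected wait for the next new type is 15/(15−i).
E = 15/15 + 15/14 + 15/13 + 15/12 + 15/11 + 15/10 + 15/9 + 15/8 + 15/7 + 15/6 + 15/5 + 15/4 + 15/3 + 15/2 + 15/1 = 1195757/24024 ≈ 49.773.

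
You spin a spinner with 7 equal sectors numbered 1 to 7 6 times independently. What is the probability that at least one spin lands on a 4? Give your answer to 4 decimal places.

P(no spin lands on a 4) = (6/7)^6 ≈ 0.3966.
P(at least one) = 1 − 0.3966 = 0.6034.

0.6034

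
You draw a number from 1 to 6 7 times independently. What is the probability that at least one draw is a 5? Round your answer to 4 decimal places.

P(no draw is a 5) = (5/6)^7 ≈ 0.2791.
P(at least one) = 1 − 0.2791 = 0.7209.

0.7209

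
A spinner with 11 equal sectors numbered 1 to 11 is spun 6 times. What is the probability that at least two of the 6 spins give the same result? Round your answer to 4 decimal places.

0.8122

P(all 6 different) = 11/11 · 10/11 · ··· · 6/11 ≈ 0.1878.
P(at least two equal) = 1 − 0.1878 = 0.8122.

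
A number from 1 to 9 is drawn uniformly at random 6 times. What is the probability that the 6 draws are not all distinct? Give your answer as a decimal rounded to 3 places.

P(all 6 different) = 9/9 · 8/9 · ··· · 4/9 ≈ 0.114.
P(at least two equal) = 1 − 0.114 = 0.886.

0.886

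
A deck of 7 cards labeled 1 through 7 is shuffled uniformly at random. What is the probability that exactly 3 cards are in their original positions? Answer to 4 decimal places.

Choose which 3 of the 7 are fixed: C(7,3) = 35 ways.
The remaining 4 must have no fixed point: D(4) = 9.
P = 35·9/5040 = 1/16 ≈ 0.0625.

0.0625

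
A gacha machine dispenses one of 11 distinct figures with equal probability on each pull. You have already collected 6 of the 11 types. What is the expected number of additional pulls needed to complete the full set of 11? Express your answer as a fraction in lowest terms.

Starting from 6 distinct types, each trial gives a new one with probability (11−i)/11 when i types are held, so the wait for the next new type is 11/(11−i).
E = 11/5 + 11/4 + 11/3 + 11/2 + 11/1 = 1507/60.

1507/60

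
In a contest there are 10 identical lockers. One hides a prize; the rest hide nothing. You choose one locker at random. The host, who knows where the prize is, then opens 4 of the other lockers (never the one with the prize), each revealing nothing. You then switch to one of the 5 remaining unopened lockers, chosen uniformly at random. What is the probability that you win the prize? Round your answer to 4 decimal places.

0.1800

Your original locker holds the prize with probability 1/10, so the other 9 collectively hold it with probability 9/10.
The host can always find 4 empty lockers to open, so the reveals don't change that 9/10; it is now spread over the 5 remaining unopened lockers.
P(win by switching) = (9/10) · (1/5) = 9/50 ≈ 0.1800.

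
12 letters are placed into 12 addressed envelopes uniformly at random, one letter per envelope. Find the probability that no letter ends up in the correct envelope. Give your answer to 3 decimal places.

0.368

This is the derangement probability: permutations of 12 with no fixed point.
D(12) = 12! · (1 − 1/1! + 1/2! − ··· + (−1)^12/12!) = 176214841.
P = 176214841/479001600 = 16019531/43545600 ≈ 0.368.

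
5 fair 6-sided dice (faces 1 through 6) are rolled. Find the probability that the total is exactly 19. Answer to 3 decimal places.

There are 6^5 = 7776 equally likely outcomes.
The number of ordered 5-tuples from {1,…,6} summing to 19 is 735.
P(sum = 19) = 735/7776 = 245/2592 ≈ 0.095.

0.095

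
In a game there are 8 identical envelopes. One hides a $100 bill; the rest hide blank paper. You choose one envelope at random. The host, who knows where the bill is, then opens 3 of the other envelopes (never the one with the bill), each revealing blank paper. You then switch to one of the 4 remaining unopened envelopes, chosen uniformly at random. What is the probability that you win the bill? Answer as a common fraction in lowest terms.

Your original envelope holds the bill with probability 1/8, so the other 7 collectively hold it with probability 7/8.
The host can always find 3 empty envelopes to open, so the reveals don't change that 7/8; it is now spread over the 4 remaining unopened envelopes.
P(win by switching) = (7/8) · (1/4) = 7/32.

7/32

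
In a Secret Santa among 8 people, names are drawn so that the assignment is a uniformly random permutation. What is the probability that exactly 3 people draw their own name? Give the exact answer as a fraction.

11/180

Choose which 3 of the 8 are fixed: C(8,3) = 56 ways.
The remaining 5 must have no fixed point: D(5) = 44.
P = 56·44/40320 = 11/180.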